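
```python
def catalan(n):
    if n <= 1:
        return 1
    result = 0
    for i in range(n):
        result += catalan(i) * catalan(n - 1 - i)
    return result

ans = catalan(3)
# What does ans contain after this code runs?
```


catalan(3)
= sum of catalan(i) * catalan(3-1-i) for i in 0..2
First compute sub-values bottom-up:
  catalan(0) = 1, catalan(1) = 1
  catalan(2) = 1*1 + 1*1 = 2
Now catalan(3):
  catalan(0)*catalan(2) = 1*2 = 2
  catalan(1)*catalan(1) = 1*1 = 1
  catalan(2)*catalan(0) = 2*1 = 2
= 2 + 1 + 2
= 5


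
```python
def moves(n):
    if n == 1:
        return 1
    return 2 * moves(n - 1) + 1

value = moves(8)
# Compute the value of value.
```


moves(8)
= 2 * moves(7) + 1
= 2 * (2 * moves(6) + 1) + 1
= 2 * (2 * (2 * moves(5) + 1) + 1) + 1
= 2 * (2 * (2 * (2 * moves(4) + 1) + 1) + 1) + 1
= 2 * (2 * (2 * (2 * (2 * moves(3) + 1) + 1) + 1) + 1) + 1
= 2 * (2 * (2 * (2 * (2 * (2 * moves(2) + 1) + 1) + 1) + 1) + 1) + 1
= 2 * (2 * (2 * (2 * (2 * (2 * (2 * moves(1) + 1) + 1) + 1) + 1) + 1) + 1) + 1
Now compute bottom-up:
moves(1) = 1
moves(2) = 2 * 1 + 1 = 3
moves(3) = 2 * 3 + 1 = 7
moves(4) = 2 * 7 + 1 = 15
moves(5) = 2 * 15 + 1 = 31
moves(6) = 2 * 31 + 1 = 63
moves(7) = 2 * 63 + 1 = 127
moves(8) = 2 * 127 + 1 = 255
= 255


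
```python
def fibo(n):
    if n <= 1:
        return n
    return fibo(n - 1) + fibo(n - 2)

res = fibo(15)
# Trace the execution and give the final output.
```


fibo(15)
= fibo(14) + fibo(13)
= (fibo(13) + fibo(12)) + fibo(13)
Computing bottom-up: fibo(0)=0, fibo(1)=1, fibo(2)=1, fibo(3)=2, fibo(4)=3, fibo(5)=5, fibo(6)=8, fibo(7)=13, fibo(8)=21, fibo(9)=34, fibo(10)=55, fibo(11)=89, fibo(12)=144, fibo(13)=233, fibo(14)=377, fibo(15)=610
= 610


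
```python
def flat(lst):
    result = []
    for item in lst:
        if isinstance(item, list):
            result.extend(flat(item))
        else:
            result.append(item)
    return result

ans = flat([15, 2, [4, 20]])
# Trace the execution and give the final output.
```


flat([15, 2, [4, 20]])
Processing each element:
  15 is not a list -> append 15
  2 is not a list -> append 2
  [4, 20] is a list -> flat recursively -> [4, 20]
= [15, 2, 4, 20]


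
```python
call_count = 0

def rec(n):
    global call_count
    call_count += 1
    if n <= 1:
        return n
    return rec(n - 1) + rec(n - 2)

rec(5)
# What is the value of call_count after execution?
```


rec(5) calls rec(4) and rec(3); each non-base call branches into two more.
Let C(k) = total number of calls made by rec(k), including the call to rec(k) itself.
Base cases: C(0) = 1, C(1) = 1
Recurrence: C(k) = 1 + C(k-1) + C(k-2)
  C(2) = 1 + C(1) + C(0) = 1 + 1 + 1 = 3
  C(3) = 1 + C(2) + C(1) = 1 + 3 + 1 = 5
  C(4) = 1 + C(3) + C(2) = 1 + 5 + 3 = 9
  C(5) = 1 + C(4) + C(3) = 1 + 9 + 5 = 15
Total calls = C(5) = 15


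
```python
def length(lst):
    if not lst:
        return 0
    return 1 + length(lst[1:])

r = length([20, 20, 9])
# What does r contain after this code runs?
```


length([20, 20, 9])
= 1 + length([20, 9])
= 1 + 1 + length([9])
= 1 + 1 + 1 + length([])
= 1 + 1 + 1 + 0
= 3


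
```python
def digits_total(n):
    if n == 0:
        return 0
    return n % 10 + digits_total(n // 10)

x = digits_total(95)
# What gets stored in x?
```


digits_total(95)
= 5 + digits_total(9)
= 5 + 9 + digits_total(0)
= 5 + 9 + 0
= 14


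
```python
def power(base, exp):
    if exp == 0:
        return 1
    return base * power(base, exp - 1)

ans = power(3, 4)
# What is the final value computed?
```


power(3, 4)
= 3 * power(3, 3)
= 3 * 3 * power(3, 2)
= 3 * 3 * 3 * power(3, 1)
= 3 * 3 * 3 * 3 * power(3, 0)
= 3 * 3 * 3 * 3 * 1
= 81


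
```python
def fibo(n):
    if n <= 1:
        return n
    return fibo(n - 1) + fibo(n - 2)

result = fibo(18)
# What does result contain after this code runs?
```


fibo(18)
= fibo(17) + fibo(16)
= (fibo(16) + fibo(15)) + fibo(16)
Computing bottom-up: fibo(0)=0, fibo(1)=1, fibo(2)=1, fibo(3)=2, fibo(4)=3, fibo(5)=5, fibo(6)=8, fibo(7)=13, fibo(8)=21, fibo(9)=34, fibo(10)=55, fibo(11)=89, fibo(12)=144, fibo(13)=233, fibo(14)=377, fibo(15)=610, fibo(16)=987, fibo(17)=1597, fibo(18)=2584
= 2584


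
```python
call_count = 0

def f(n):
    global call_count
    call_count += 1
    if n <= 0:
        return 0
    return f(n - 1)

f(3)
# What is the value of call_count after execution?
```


f(3) calls f(2) calls ... calls f(0)
Total calls: 3 + 1 (for base case) = 4


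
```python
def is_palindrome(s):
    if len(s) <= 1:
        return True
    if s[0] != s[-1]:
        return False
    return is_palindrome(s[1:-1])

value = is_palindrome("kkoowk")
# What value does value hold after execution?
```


is_palindrome("kkoowk")
"kkoowk": s[0]='k' == s[-1]='k' -> is_palindrome("koow")
"koow": s[0]='k' != s[-1]='w' -> False
= False


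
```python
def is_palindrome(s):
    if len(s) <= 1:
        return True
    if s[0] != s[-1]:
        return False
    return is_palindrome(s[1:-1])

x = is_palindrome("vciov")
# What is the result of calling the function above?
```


is_palindrome("vciov")
"vciov": s[0]='v' == s[-1]='v' -> is_palindrome("cio")
"cio": s[0]='c' != s[-1]='o' -> False
= False


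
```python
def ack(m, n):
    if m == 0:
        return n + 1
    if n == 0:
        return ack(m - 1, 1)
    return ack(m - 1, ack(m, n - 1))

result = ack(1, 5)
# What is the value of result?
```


ack(1, 5)
= ack(0, ack(1, 4))
First compute ack(1, 4) = 6
= ack(0, 6)
= 7


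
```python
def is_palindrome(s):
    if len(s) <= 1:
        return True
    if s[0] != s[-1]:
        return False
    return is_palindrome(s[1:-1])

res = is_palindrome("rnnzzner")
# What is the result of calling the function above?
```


is_palindrome("rnnzzner")
"rnnzzner": s[0]='r' == s[-1]='r' -> is_palindrome("nnzzne")
"nnzzne": s[0]='n' != s[-1]='e' -> False
= False


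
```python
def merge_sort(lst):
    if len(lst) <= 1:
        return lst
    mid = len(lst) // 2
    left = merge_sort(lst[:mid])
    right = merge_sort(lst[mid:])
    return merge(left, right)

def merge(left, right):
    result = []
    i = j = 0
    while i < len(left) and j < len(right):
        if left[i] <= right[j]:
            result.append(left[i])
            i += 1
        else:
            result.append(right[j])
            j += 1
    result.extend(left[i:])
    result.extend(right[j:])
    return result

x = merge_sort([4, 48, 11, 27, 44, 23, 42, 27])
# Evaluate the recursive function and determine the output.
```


merge_sort([4, 48, 11, 27, 44, 23, 42, 27])
Split into [4, 48, 11, 27] and [44, 23, 42, 27]
Left sorted: [4, 11, 27, 48]
Right sorted: [23, 27, 42, 44]
Merge [4, 11, 27, 48] and [23, 27, 42, 44]
= [4, 11, 23, 27, 27, 42, 44, 48]


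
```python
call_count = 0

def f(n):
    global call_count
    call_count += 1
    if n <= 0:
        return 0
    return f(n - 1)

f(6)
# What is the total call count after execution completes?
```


f(6) calls f(5) calls ... calls f(0)
Total calls: 6 + 1 (for base case) = 7


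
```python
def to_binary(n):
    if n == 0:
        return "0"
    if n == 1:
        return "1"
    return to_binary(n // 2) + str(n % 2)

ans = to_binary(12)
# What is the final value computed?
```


to_binary(12)
= to_binary(6) + "0"
= to_binary(3) + "0" + "0"
= to_binary(1) + "1" + "0" + "0"
= "1" + "1" + "0" + "0"
= "1100"


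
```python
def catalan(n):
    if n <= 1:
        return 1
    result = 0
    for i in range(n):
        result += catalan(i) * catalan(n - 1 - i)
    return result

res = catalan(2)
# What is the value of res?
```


catalan(2)
= sum of catalan(i) * catalan(2-1-i) for i in 0..1
  catalan(0)*catalan(1) = 1*1 = 1
  catalan(1)*catalan(0) = 1*1 = 1
= 1 + 1
= 2


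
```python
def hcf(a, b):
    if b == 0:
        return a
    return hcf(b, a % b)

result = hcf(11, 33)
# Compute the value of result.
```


hcf(11, 33)
= hcf(33, 11 % 33) = hcf(33, 11)
= hcf(11, 33 % 11) = hcf(11, 0)
b == 0, return a = 11


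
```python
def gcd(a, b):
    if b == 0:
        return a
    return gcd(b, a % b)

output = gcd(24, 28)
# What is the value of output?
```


gcd(24, 28)
= gcd(28, 24 % 28) = gcd(28, 24)
= gcd(24, 28 % 24) = gcd(24, 4)
= gcd(4, 24 % 4) = gcd(4, 0)
b == 0, return a = 4


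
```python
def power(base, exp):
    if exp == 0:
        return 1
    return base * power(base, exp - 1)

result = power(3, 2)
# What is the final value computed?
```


power(3, 2)
= 3 * power(3, 1)
= 3 * 3 * power(3, 0)
= 3 * 3 * 1
= 9


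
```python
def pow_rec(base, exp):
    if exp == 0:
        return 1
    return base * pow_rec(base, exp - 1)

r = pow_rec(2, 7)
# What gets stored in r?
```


pow_rec(2, 7)
= 2 * pow_rec(2, 6)
= 2 * 2 * pow_rec(2, 5)
= 2 * 2 * 2 * pow_rec(2, 4)
= 2 * 2 * 2 * 2 * pow_rec(2, 3)
= 2 * 2 * 2 * 2 * 2 * pow_rec(2, 2)
= 2 * 2 * 2 * 2 * 2 * 2 * pow_rec(2, 1)
= 2 * 2 * 2 * 2 * 2 * 2 * 2 * pow_rec(2, 0)
= 2 * 2 * 2 * 2 * 2 * 2 * 2 * 1
= 128


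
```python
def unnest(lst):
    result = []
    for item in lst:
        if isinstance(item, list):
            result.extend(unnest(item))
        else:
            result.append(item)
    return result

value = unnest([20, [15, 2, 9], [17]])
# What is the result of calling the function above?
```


unnest([20, [15, 2, 9], [17]])
Processing each element:
  20 is not a list -> append 20
  [15, 2, 9] is a list -> unnest recursively -> [15, 2, 9]
  [17] is a list -> unnest recursively -> [17]
= [20, 15, 2, 9, 17]


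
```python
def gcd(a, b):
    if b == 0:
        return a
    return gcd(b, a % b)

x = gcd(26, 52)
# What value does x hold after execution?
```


gcd(26, 52)
= gcd(52, 26 % 52) = gcd(52, 26)
= gcd(26, 52 % 26) = gcd(26, 0)
b == 0, return a = 26


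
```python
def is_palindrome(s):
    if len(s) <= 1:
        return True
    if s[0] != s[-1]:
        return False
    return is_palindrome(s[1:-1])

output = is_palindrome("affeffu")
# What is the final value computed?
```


is_palindrome("affeffu")
"affeffu": s[0]='a' != s[-1]='u' -> False
= False


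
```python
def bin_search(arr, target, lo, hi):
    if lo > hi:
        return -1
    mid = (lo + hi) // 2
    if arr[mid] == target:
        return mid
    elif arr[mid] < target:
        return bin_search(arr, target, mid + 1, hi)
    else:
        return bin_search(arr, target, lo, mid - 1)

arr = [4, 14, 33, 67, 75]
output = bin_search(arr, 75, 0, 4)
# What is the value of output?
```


bin_search(arr, 75, 0, 4)
lo=0, hi=4, mid=2, arr[mid]=33
33 < 75, search right half
lo=3, hi=4, mid=3, arr[mid]=67
67 < 75, search right half
lo=4, hi=4, mid=4, arr[mid]=75
arr[4] == 75, found at index 4
= 4


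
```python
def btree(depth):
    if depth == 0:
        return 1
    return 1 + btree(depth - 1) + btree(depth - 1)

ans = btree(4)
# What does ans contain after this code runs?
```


btree(4)
= 1 + btree(3) + btree(3)
= 1 + 2 * btree(3)
btree(k) = 2^(k+1) - 1
btree(0) = 1
btree(1) = 3
btree(2) = 7
btree(3) = 15
btree(4) = 31
btree(4) = 2^5 - 1 = 31


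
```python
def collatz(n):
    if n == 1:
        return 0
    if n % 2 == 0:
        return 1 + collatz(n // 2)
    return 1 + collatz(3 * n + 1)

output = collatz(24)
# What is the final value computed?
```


collatz(24)
24 is even -> collatz(12)
12 is even -> collatz(6)
6 is even -> collatz(3)
3 is odd -> 3*3+1 = 10 -> collatz(10)
10 is even -> collatz(5)
5 is odd -> 3*5+1 = 16 -> collatz(16)
16 is even -> collatz(8)
8 is even -> collatz(4)
4 is even -> collatz(2)
2 is even -> collatz(1)
Reached 1 after 10 steps
= 10


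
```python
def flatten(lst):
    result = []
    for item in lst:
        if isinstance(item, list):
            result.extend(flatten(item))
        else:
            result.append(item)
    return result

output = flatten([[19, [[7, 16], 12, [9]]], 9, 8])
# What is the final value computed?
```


flatten([[19, [[7, 16], 12, [9]]], 9, 8])
Processing each element:
  [19, [[7, 16], 12, [9]]] is a list -> flatten recursively -> [19, 7, 16, 12, 9]
  9 is not a list -> append 9
  8 is not a list -> append 8
= [19, 7, 16, 12, 9, 9, 8]


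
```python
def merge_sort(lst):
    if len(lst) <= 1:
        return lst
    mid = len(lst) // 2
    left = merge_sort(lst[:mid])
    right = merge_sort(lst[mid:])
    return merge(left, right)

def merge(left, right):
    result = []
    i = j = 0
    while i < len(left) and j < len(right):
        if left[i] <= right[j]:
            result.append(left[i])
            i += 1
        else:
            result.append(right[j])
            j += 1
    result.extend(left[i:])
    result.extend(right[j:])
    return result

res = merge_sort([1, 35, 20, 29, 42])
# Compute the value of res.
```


merge_sort([1, 35, 20, 29, 42])
Split into [1, 35] and [20, 29, 42]
Left sorted: [1, 35]
Right sorted: [20, 29, 42]
Merge [1, 35] and [20, 29, 42]
= [1, 20, 29, 35, 42]


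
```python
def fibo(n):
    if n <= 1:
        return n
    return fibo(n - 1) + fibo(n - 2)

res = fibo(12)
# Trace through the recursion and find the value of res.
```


fibo(12)
= fibo(11) + fibo(10)
= (fibo(10) + fibo(9)) + fibo(10)
Computing bottom-up: fibo(0)=0, fibo(1)=1, fibo(2)=1, fibo(3)=2, fibo(4)=3, fibo(5)=5, fibo(6)=8, fibo(7)=13, fibo(8)=21, fibo(9)=34, fibo(10)=55, fibo(11)=89, fibo(12)=144
= 144


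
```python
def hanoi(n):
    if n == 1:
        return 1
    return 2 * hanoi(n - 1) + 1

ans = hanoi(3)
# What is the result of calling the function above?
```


hanoi(3)
= 2 * hanoi(2) + 1
= 2 * (2 * hanoi(1) + 1) + 1
Now compute bottom-up:
hanoi(1) = 1
hanoi(2) = 2 * 1 + 1 = 3
hanoi(3) = 2 * 3 + 1 = 7
= 7


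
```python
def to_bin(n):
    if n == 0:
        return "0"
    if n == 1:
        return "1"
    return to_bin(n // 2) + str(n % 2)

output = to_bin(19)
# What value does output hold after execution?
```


to_bin(19)
= to_bin(9) + "1"
= to_bin(4) + "1" + "1"
= to_bin(2) + "0" + "1" + "1"
= to_bin(1) + "0" + "0" + "1" + "1"
= "1" + "0" + "0" + "1" + "1"
= "10011"


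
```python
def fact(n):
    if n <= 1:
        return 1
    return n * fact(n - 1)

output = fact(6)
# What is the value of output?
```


fact(6)
= 6 * fact(5)
= 6 * 5 * fact(4)
= 6 * 5 * 4 * fact(3)
= 6 * 5 * 4 * 3 * fact(2)
= 6 * 5 * 4 * 3 * 2 * fact(1)
= 6 * 5 * 4 * 3 * 2 * 1
= 720


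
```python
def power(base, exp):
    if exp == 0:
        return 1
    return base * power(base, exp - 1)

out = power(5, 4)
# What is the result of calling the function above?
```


power(5, 4)
= 5 * power(5, 3)
= 5 * 5 * power(5, 2)
= 5 * 5 * 5 * power(5, 1)
= 5 * 5 * 5 * 5 * power(5, 0)
= 5 * 5 * 5 * 5 * 1
= 625


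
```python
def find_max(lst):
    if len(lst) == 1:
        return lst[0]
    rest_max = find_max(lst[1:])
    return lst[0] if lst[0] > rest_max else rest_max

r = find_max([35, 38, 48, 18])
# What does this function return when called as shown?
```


find_max([35, 38, 48, 18])
= compare 35 with find_max([38, 48, 18])
= compare 38 with find_max([48, 18])
= compare 48 with find_max([18])
Base: find_max([18]) = 18
compare 48 with 18: max = 48
compare 38 with 48: max = 48
compare 35 with 48: max = 48
= 48


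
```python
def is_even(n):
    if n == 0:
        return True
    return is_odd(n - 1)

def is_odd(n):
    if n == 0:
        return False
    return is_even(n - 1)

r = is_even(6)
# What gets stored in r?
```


is_even(6)
= is_odd(5)
= is_even(4)
= is_odd(3)
= is_even(2)
= is_odd(1)
= is_even(0)
n == 0: return True
= True


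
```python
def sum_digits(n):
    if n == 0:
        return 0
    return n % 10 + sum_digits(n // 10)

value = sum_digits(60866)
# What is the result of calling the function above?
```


sum_digits(60866)
= 6 + sum_digits(6086)
= 6 + 6 + sum_digits(608)
= 6 + 6 + 8 + sum_digits(60)
= 6 + 6 + 8 + 0 + sum_digits(6)
= 6 + 6 + 8 + 0 + 6 + sum_digits(0)
= 6 + 6 + 8 + 0 + 6 + 0
= 26


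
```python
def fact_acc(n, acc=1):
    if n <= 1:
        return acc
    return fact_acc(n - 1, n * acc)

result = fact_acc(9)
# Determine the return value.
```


fact_acc(9, 1)
= fact_acc(8, 9 * 1) = fact_acc(8, 9)
= fact_acc(7, 8 * 9) = fact_acc(7, 72)
= fact_acc(6, 7 * 72) = fact_acc(6, 504)
= fact_acc(5, 6 * 504) = fact_acc(5, 3024)
= fact_acc(4, 5 * 3024) = fact_acc(4, 15120)
= fact_acc(3, 4 * 15120) = fact_acc(3, 60480)
= fact_acc(2, 3 * 60480) = fact_acc(2, 181440)
= fact_acc(1, 2 * 181440) = fact_acc(1, 362880)
n <= 1, return acc = 362880


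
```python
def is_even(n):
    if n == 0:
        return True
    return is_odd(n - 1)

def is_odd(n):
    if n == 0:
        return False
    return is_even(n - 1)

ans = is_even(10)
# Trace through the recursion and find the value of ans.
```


is_even(10)
= is_odd(9)
= is_even(8)
= is_odd(7)
= is_even(6)
= is_odd(5)
= is_even(4)
= is_odd(3)
= is_even(2)
= is_odd(1)
= is_even(0)
n == 0: return True
= True


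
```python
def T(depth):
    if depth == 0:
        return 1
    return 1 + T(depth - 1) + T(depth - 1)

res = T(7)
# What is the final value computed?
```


T(7)
= 1 + T(6) + T(6)
= 1 + 2 * T(6)
T(k) = 2^(k+1) - 1
T(0) = 1
T(1) = 3
T(2) = 7
T(3) = 15
T(4) = 31
T(7) = 2^8 - 1 = 255


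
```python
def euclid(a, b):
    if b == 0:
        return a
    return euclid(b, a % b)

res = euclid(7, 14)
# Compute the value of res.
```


euclid(7, 14)
= euclid(14, 7 % 14) = euclid(14, 7)
= euclid(7, 14 % 7) = euclid(7, 0)
b == 0, return a = 7


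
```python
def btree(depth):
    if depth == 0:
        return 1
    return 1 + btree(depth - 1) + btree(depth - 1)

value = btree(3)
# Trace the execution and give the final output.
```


btree(3)
= 1 + btree(2) + btree(2)
= 1 + 2 * btree(2)
btree(k) = 2^(k+1) - 1
btree(0) = 1
btree(1) = 3
btree(2) = 7
btree(3) = 15
btree(3) = 2^4 - 1 = 15


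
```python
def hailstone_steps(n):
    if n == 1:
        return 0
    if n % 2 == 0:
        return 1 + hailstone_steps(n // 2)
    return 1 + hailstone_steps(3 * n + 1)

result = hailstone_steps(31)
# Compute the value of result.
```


hailstone_steps(31)
31 is odd -> 3*31+1 = 94 -> hailstone_steps(94)
94 is even -> hailstone_steps(47)
47 is odd -> 3*47+1 = 142 -> hailstone_steps(142)
142 is even -> hailstone_steps(71)
71 is odd -> 3*71+1 = 214 -> hailstone_steps(214)
214 is even -> hailstone_steps(107)
107 is odd -> 3*107+1 = 322 -> hailstone_steps(322)
322 is even -> hailstone_steps(161)
161 is odd -> 3*161+1 = 484 -> hailstone_steps(484)
484 is even -> hailstone_steps(242)
242 is even -> hailstone_steps(121)
121 is odd -> 3*121+1 = 364 -> hailstone_steps(364)
364 is even -> hailstone_steps(182)
182 is even -> hailstone_steps(91)
91 is odd -> 3*91+1 = 274 -> hailstone_steps(274)
274 is even -> hailstone_steps(137)
137 is odd -> 3*137+1 = 412 -> hailstone_steps(412)
412 is even -> hailstone_steps(206)
206 is even -> hailstone_steps(103)
103 is odd -> 3*103+1 = 310 -> hailstone_steps(310)
310 is even -> hailstone_steps(155)
155 is odd -> 3*155+1 = 466 -> hailstone_steps(466)
466 is even -> hailstone_steps(233)
233 is odd -> 3*233+1 = 700 -> hailstone_steps(700)
700 is even -> hailstone_steps(350)
350 is even -> hailstone_steps(175)
175 is odd -> 3*175+1 = 526 -> hailstone_steps(526)
526 is even -> hailstone_steps(263)
263 is odd -> 3*263+1 = 790 -> hailstone_steps(790)
790 is even -> hailstone_steps(395)
395 is odd -> 3*395+1 = 1186 -> hailstone_steps(1186)
1186 is even -> hailstone_steps(593)
593 is odd -> 3*593+1 = 1780 -> hailstone_steps(1780)
1780 is even -> hailstone_steps(890)
890 is even -> hailstone_steps(445)
445 is odd -> 3*445+1 = 1336 -> hailstone_steps(1336)
1336 is even -> hailstone_steps(668)
668 is even -> hailstone_steps(334)
334 is even -> hailstone_steps(167)
167 is odd -> 3*167+1 = 502 -> hailstone_steps(502)
502 is even -> hailstone_steps(251)
251 is odd -> 3*251+1 = 754 -> hailstone_steps(754)
754 is even -> hailstone_steps(377)
377 is odd -> 3*377+1 = 1132 -> hailstone_steps(1132)
1132 is even -> hailstone_steps(566)
566 is even -> hailstone_steps(283)
283 is odd -> 3*283+1 = 850 -> hailstone_steps(850)
850 is even -> hailstone_steps(425)
425 is odd -> 3*425+1 = 1276 -> hailstone_steps(1276)
1276 is even -> hailstone_steps(638)
638 is even -> hailstone_steps(319)
319 is odd -> 3*319+1 = 958 -> hailstone_steps(958)
958 is even -> hailstone_steps(479)
479 is odd -> 3*479+1 = 1438 -> hailstone_steps(1438)
1438 is even -> hailstone_steps(719)
719 is odd -> 3*719+1 = 2158 -> hailstone_steps(2158)
2158 is even -> hailstone_steps(1079)
1079 is odd -> 3*1079+1 = 3238 -> hailstone_steps(3238)
3238 is even -> hailstone_steps(1619)
1619 is odd -> 3*1619+1 = 4858 -> hailstone_steps(4858)
4858 is even -> hailstone_steps(2429)
2429 is odd -> 3*2429+1 = 7288 -> hailstone_steps(7288)
7288 is even -> hailstone_steps(3644)
3644 is even -> hailstone_steps(1822)
1822 is even -> hailstone_steps(911)
911 is odd -> 3*911+1 = 2734 -> hailstone_steps(2734)
2734 is even -> hailstone_steps(1367)
1367 is odd -> 3*1367+1 = 4102 -> hailstone_steps(4102)
4102 is even -> hailstone_steps(2051)
2051 is odd -> 3*2051+1 = 6154 -> hailstone_steps(6154)
6154 is even -> hailstone_steps(3077)
3077 is odd -> 3*3077+1 = 9232 -> hailstone_steps(9232)
9232 is even -> hailstone_steps(4616)
4616 is even -> hailstone_steps(2308)
2308 is even -> hailstone_steps(1154)
1154 is even -> hailstone_steps(577)
577 is odd -> 3*577+1 = 1732 -> hailstone_steps(1732)
1732 is even -> hailstone_steps(866)
866 is even -> hailstone_steps(433)
433 is odd -> 3*433+1 = 1300 -> hailstone_steps(1300)
1300 is even -> hailstone_steps(650)
650 is even -> hailstone_steps(325)
325 is odd -> 3*325+1 = 976 -> hailstone_steps(976)
976 is even -> hailstone_steps(488)
488 is even -> hailstone_steps(244)
244 is even -> hailstone_steps(122)
122 is even -> hailstone_steps(61)
61 is odd -> 3*61+1 = 184 -> hailstone_steps(184)
184 is even -> hailstone_steps(92)
92 is even -> hailstone_steps(46)
46 is even -> hailstone_steps(23)
23 is odd -> 3*23+1 = 70 -> hailstone_steps(70)
70 is even -> hailstone_steps(35)
35 is odd -> 3*35+1 = 106 -> hailstone_steps(106)
106 is even -> hailstone_steps(53)
53 is odd -> 3*53+1 = 160 -> hailstone_steps(160)
160 is even -> hailstone_steps(80)
80 is even -> hailstone_steps(40)
40 is even -> hailstone_steps(20)
20 is even -> hailstone_steps(10)
10 is even -> hailstone_steps(5)
5 is odd -> 3*5+1 = 16 -> hailstone_steps(16)
16 is even -> hailstone_steps(8)
8 is even -> hailstone_steps(4)
4 is even -> hailstone_steps(2)
2 is even -> hailstone_steps(1)
Reached 1 after 106 steps
= 106


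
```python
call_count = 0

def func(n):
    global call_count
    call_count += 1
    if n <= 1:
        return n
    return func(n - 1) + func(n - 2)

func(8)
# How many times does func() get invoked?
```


func(8) calls func(7) and func(6); each non-base call branches into two more.
Let C(k) = total number of calls made by func(k), including the call to func(k) itself.
Base cases: C(0) = 1, C(1) = 1
Recurrence: C(k) = 1 + C(k-1) + C(k-2)
  C(2) = 1 + C(1) + C(0) = 1 + 1 + 1 = 3
  C(3) = 1 + C(2) + C(1) = 1 + 3 + 1 = 5
  C(4) = 1 + C(3) + C(2) = 1 + 5 + 3 = 9
  C(5) = 1 + C(4) + C(3) = 1 + 9 + 5 = 15
  C(6) = 1 + C(5) + C(4) = 1 + 15 + 9 = 25
  C(7) = 1 + C(6) + C(5) = 1 + 25 + 15 = 41
  C(8) = 1 + C(7) + C(6) = 1 + 41 + 25 = 67
Total calls = C(8) = 67


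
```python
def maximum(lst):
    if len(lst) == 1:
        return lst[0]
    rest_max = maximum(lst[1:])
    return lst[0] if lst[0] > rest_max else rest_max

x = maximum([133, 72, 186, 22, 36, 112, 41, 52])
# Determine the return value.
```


maximum([133, 72, 186, 22, 36, 112, 41, 52])
= compare 133 with maximum([72, 186, 22, 36, 112, 41, 52])
= compare 72 with maximum([186, 22, 36, 112, 41, 52])
= compare 186 with maximum([22, 36, 112, 41, 52])
= compare 22 with maximum([36, 112, 41, 52])
= compare 36 with maximum([112, 41, 52])
= compare 112 with maximum([41, 52])
= compare 41 with maximum([52])
Base: maximum([52]) = 52
compare 41 with 52: max = 52
compare 112 with 52: max = 112
compare 36 with 112: max = 112
compare 22 with 112: max = 112
compare 186 with 112: max = 186
compare 72 with 186: max = 186
compare 133 with 186: max = 186
= 186


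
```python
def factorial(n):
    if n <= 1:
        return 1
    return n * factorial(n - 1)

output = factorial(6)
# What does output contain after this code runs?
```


factorial(6)
= 6 * factorial(5)
= 6 * 5 * factorial(4)
= 6 * 5 * 4 * factorial(3)
= 6 * 5 * 4 * 3 * factorial(2)
= 6 * 5 * 4 * 3 * 2 * factorial(1)
= 6 * 5 * 4 * 3 * 2 * 1
= 720


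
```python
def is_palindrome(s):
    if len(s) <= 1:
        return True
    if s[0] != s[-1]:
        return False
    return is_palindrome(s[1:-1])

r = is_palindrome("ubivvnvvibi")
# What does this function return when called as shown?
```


is_palindrome("ubivvnvvibi")
"ubivvnvvibi": s[0]='u' != s[-1]='i' -> False
= False


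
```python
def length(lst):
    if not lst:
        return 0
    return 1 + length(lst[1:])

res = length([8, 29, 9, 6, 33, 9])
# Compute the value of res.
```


length([8, 29, 9, 6, 33, 9])
= 1 + length([29, 9, 6, 33, 9])
= 1 + 1 + length([9, 6, 33, 9])
= 1 + 1 + 1 + length([6, 33, 9])
= 1 + 1 + 1 + 1 + length([33, 9])
= 1 + 1 + 1 + 1 + 1 + length([9])
= 1 + 1 + 1 + 1 + 1 + 1 + length([])
= 1 + 1 + 1 + 1 + 1 + 1 + 0
= 6


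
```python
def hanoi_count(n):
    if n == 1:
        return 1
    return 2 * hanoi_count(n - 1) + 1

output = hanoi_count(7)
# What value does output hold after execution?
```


hanoi_count(7)
= 2 * hanoi_count(6) + 1
= 2 * (2 * hanoi_count(5) + 1) + 1
= 2 * (2 * (2 * hanoi_count(4) + 1) + 1) + 1
= 2 * (2 * (2 * (2 * hanoi_count(3) + 1) + 1) + 1) + 1
= 2 * (2 * (2 * (2 * (2 * hanoi_count(2) + 1) + 1) + 1) + 1) + 1
= 2 * (2 * (2 * (2 * (2 * (2 * hanoi_count(1) + 1) + 1) + 1) + 1) + 1) + 1
Now compute bottom-up:
hanoi_count(1) = 1
hanoi_count(2) = 2 * 1 + 1 = 3
hanoi_count(3) = 2 * 3 + 1 = 7
hanoi_count(4) = 2 * 7 + 1 = 15
hanoi_count(5) = 2 * 15 + 1 = 31
hanoi_count(6) = 2 * 31 + 1 = 63
hanoi_count(7) = 2 * 63 + 1 = 127
= 127


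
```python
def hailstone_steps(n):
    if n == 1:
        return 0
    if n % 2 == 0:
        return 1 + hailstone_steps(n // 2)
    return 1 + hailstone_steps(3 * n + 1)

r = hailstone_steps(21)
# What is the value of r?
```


hailstone_steps(21)
21 is odd -> 3*21+1 = 64 -> hailstone_steps(64)
64 is even -> hailstone_steps(32)
32 is even -> hailstone_steps(16)
16 is even -> hailstone_steps(8)
8 is even -> hailstone_steps(4)
4 is even -> hailstone_steps(2)
2 is even -> hailstone_steps(1)
Reached 1 after 7 steps
= 7


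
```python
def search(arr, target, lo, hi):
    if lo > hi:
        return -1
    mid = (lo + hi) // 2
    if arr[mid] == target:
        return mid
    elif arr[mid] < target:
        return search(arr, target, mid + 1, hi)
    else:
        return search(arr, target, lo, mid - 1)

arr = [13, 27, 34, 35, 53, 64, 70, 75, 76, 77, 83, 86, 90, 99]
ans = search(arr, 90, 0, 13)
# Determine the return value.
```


search(arr, 90, 0, 13)
lo=0, hi=13, mid=6, arr[mid]=70
70 < 90, search right half
lo=7, hi=13, mid=10, arr[mid]=83
83 < 90, search right half
lo=11, hi=13, mid=12, arr[mid]=90
arr[12] == 90, found at index 12
= 12


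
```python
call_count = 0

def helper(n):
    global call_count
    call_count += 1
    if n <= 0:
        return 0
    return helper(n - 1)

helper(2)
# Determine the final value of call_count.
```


helper(2) calls helper(1) calls ... calls helper(0)
Total calls: 2 + 1 (for base case) = 3


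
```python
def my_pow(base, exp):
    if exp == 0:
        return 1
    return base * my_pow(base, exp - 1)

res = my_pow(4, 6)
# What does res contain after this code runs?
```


my_pow(4, 6)
= 4 * my_pow(4, 5)
= 4 * 4 * my_pow(4, 4)
= 4 * 4 * 4 * my_pow(4, 3)
= 4 * 4 * 4 * 4 * my_pow(4, 2)
= 4 * 4 * 4 * 4 * 4 * my_pow(4, 1)
= 4 * 4 * 4 * 4 * 4 * 4 * my_pow(4, 0)
= 4 * 4 * 4 * 4 * 4 * 4 * 1
= 4096


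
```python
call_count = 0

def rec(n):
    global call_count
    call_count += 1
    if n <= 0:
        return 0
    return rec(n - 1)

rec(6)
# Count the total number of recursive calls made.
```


rec(6) calls rec(5) calls ... calls rec(0)
Total calls: 6 + 1 (for base case) = 7


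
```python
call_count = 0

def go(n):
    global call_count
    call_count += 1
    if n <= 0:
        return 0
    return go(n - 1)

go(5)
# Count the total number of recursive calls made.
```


go(5) calls go(4) calls ... calls go(0)
Total calls: 5 + 1 (for base case) = 6


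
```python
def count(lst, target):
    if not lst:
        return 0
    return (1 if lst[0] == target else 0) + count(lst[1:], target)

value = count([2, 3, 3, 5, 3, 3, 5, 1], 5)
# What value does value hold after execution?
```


count([2, 3, 3, 5, 3, 3, 5, 1], 5)
lst[0]=2 != 5: 0 + count([3, 3, 5, 3, 3, 5, 1], 5)
lst[0]=3 != 5: 0 + count([3, 5, 3, 3, 5, 1], 5)
lst[0]=3 != 5: 0 + count([5, 3, 3, 5, 1], 5)
lst[0]=5 == 5: 1 + count([3, 3, 5, 1], 5)
lst[0]=3 != 5: 0 + count([3, 5, 1], 5)
lst[0]=3 != 5: 0 + count([5, 1], 5)
lst[0]=5 == 5: 1 + count([1], 5)
lst[0]=1 != 5: 0 + count([], 5)
= 2


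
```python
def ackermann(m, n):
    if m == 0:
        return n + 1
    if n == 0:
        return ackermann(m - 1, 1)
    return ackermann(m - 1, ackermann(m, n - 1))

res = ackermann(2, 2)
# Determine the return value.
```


ackermann(2, 2)
= ackermann(1, ackermann(2, 1))
First compute ackermann(2, 1) = 5
= ackermann(1, 5)
= 7


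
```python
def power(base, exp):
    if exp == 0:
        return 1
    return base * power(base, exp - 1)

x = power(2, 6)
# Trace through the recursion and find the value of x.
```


power(2, 6)
= 2 * power(2, 5)
= 2 * 2 * power(2, 4)
= 2 * 2 * 2 * power(2, 3)
= 2 * 2 * 2 * 2 * power(2, 2)
= 2 * 2 * 2 * 2 * 2 * power(2, 1)
= 2 * 2 * 2 * 2 * 2 * 2 * power(2, 0)
= 2 * 2 * 2 * 2 * 2 * 2 * 1
= 64


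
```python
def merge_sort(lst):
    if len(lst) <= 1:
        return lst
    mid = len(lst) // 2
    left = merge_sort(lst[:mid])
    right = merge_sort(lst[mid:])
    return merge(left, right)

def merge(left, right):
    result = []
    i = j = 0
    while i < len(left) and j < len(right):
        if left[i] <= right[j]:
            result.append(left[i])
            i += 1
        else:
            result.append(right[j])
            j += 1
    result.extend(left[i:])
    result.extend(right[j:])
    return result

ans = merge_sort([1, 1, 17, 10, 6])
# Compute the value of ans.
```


merge_sort([1, 1, 17, 10, 6])
Split into [1, 1] and [17, 10, 6]
Left sorted: [1, 1]
Right sorted: [6, 10, 17]
Merge [1, 1] and [6, 10, 17]
= [1, 1, 6, 10, 17]


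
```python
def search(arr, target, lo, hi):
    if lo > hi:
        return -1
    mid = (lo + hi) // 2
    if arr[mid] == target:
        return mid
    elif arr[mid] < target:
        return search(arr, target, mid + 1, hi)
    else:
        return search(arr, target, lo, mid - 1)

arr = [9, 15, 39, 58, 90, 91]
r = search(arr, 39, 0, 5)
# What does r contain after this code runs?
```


search(arr, 39, 0, 5)
lo=0, hi=5, mid=2, arr[mid]=39
arr[2] == 39, found at index 2
= 2


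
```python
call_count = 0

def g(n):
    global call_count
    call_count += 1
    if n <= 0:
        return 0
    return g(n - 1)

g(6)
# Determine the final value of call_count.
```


g(6) calls g(5) calls ... calls g(0)
Total calls: 6 + 1 (for base case) = 7


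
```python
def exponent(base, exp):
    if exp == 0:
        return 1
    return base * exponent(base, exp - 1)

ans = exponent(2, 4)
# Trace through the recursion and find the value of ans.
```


exponent(2, 4)
= 2 * exponent(2, 3)
= 2 * 2 * exponent(2, 2)
= 2 * 2 * 2 * exponent(2, 1)
= 2 * 2 * 2 * 2 * exponent(2, 0)
= 2 * 2 * 2 * 2 * 1
= 16


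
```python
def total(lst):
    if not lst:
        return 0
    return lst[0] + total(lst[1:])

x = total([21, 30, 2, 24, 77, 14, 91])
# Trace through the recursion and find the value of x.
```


total([21, 30, 2, 24, 77, 14, 91])
= 21 + total([30, 2, 24, 77, 14, 91])
= 21 + 30 + total([2, 24, 77, 14, 91])
= 21 + 30 + 2 + total([24, 77, 14, 91])
= 21 + 30 + 2 + 24 + total([77, 14, 91])
= 21 + 30 + 2 + 24 + 77 + total([14, 91])
= 21 + 30 + 2 + 24 + 77 + 14 + total([91])
= 21 + 30 + 2 + 24 + 77 + 14 + 91 + total([])
= 21 + 30 + 2 + 24 + 77 + 14 + 91 + 0
= 259


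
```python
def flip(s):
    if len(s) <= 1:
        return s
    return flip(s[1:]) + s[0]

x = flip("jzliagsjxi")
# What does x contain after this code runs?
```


flip("jzliagsjxi")
= flip("zliagsjxi") + "j"
= flip("liagsjxi") + "z" + "j"
= flip("iagsjxi") + "l" + "z" + "j"
= flip("agsjxi") + "i" + "l" + "z" + "j"
= flip("gsjxi") + "a" + "i" + "l" + "z" + "j"
= flip("sjxi") + "g" + "a" + "i" + "l" + "z" + "j"
= flip("jxi") + "s" + "g" + "a" + "i" + "l" + "z" + "j"
= flip("xi") + "j" + "s" + "g" + "a" + "i" + "l" + "z" + "j"
= flip("i") + "x" + "j" + "s" + "g" + "a" + "i" + "l" + "z" + "j"
= "i" + "x" + "j" + "s" + "g" + "a" + "i" + "l" + "z" + "j"
= "ixjsgailzj"


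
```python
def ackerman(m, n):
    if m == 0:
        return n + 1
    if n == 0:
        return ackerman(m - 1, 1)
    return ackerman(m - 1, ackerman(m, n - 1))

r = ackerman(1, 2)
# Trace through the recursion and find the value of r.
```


ackerman(1, 2)
= ackerman(0, ackerman(1, 1))
First compute ackerman(1, 1) = 3
= ackerman(0, 3)
= 4


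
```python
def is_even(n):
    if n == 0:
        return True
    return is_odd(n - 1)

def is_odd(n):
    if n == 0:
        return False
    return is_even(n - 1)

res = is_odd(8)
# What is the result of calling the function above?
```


is_odd(8)
= is_even(7)
= is_odd(6)
= is_even(5)
= is_odd(4)
= is_even(3)
= is_odd(2)
= is_even(1)
= is_odd(0)
n == 0: return False
= False


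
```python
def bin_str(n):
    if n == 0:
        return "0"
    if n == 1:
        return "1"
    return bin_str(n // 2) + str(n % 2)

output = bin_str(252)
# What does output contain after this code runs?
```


bin_str(252)
= bin_str(126) + "0"
= bin_str(63) + "0" + "0"
= bin_str(31) + "1" + "0" + "0"
= bin_str(15) + "1" + "1" + "0" + "0"
= bin_str(7) + "1" + "1" + "1" + "0" + "0"
= bin_str(3) + "1" + "1" + "1" + "1" + "0" + "0"
= bin_str(1) + "1" + "1" + "1" + "1" + "1" + "0" + "0"
= "1" + "1" + "1" + "1" + "1" + "1" + "0" + "0"
= "11111100"


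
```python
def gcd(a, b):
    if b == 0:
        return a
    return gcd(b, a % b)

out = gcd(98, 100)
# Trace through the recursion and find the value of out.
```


gcd(98, 100)
= gcd(100, 98 % 100) = gcd(100, 98)
= gcd(98, 100 % 98) = gcd(98, 2)
= gcd(2, 98 % 2) = gcd(2, 0)
b == 0, return a = 2


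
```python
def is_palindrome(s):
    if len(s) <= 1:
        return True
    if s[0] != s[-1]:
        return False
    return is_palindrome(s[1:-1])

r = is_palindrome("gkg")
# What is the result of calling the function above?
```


is_palindrome("gkg")
"gkg": s[0]='g' == s[-1]='g' -> is_palindrome("k")
"k": len <= 1 -> True
= True


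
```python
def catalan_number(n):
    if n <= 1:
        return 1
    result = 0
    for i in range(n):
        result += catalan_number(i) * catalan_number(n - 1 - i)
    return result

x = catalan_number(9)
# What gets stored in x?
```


catalan_number(9)
= sum of catalan_number(i) * catalan_number(9-1-i) for i in 0..8
First compute sub-values bottom-up:
  catalan_number(0) = 1, catalan_number(1) = 1
  catalan_number(2) = 1*1 + 1*1 = 2
  catalan_number(3) = 1*2 + 1*1 + 2*1 = 5
  catalan_number(4) = 1*5 + 1*2 + 2*1 + 5*1 = 14
  catalan_number(5) = 1*14 + 1*5 + 2*2 + 5*1 + 14*1 = 42
  catalan_number(6) = 1*42 + 1*14 + 2*5 + 5*2 + 14*1 + 42*1 = 132
  catalan_number(7) = 1*132 + 1*42 + 2*14 + 5*5 + 14*2 + 42*1 + 132*1 = 429
  catalan_number(8) = 1*429 + 1*132 + 2*42 + 5*14 + 14*5 + 42*2 + 132*1 + 429*1 = 1430
Now catalan_number(9):
  catalan_number(0)*catalan_number(8) = 1*1430 = 1430
  catalan_number(1)*catalan_number(7) = 1*429 = 429
  catalan_number(2)*catalan_number(6) = 2*132 = 264
  catalan_number(3)*catalan_number(5) = 5*42 = 210
  catalan_number(4)*catalan_number(4) = 14*14 = 196
  catalan_number(5)*catalan_number(3) = 42*5 = 210
  catalan_number(6)*catalan_number(2) = 132*2 = 264
  catalan_number(7)*catalan_number(1) = 429*1 = 429
  catalan_number(8)*catalan_number(0) = 1430*1 = 1430
= 1430 + 429 + 264 + 210 + 196 + 210 + 264 + 429 + 1430
= 4862


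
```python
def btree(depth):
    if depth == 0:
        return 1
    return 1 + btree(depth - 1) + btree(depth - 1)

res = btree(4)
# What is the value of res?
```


btree(4)
= 1 + btree(3) + btree(3)
= 1 + 2 * btree(3)
btree(k) = 2^(k+1) - 1
btree(0) = 1
btree(1) = 3
btree(2) = 7
btree(3) = 15
btree(4) = 31
btree(4) = 2^5 - 1 = 31


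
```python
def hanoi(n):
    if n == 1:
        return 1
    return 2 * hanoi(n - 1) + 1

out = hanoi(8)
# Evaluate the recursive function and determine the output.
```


hanoi(8)
= 2 * hanoi(7) + 1
= 2 * (2 * hanoi(6) + 1) + 1
= 2 * (2 * (2 * hanoi(5) + 1) + 1) + 1
= 2 * (2 * (2 * (2 * hanoi(4) + 1) + 1) + 1) + 1
= 2 * (2 * (2 * (2 * (2 * hanoi(3) + 1) + 1) + 1) + 1) + 1
= 2 * (2 * (2 * (2 * (2 * (2 * hanoi(2) + 1) + 1) + 1) + 1) + 1) + 1
= 2 * (2 * (2 * (2 * (2 * (2 * (2 * hanoi(1) + 1) + 1) + 1) + 1) + 1) + 1) + 1
Now compute bottom-up:
hanoi(1) = 1
hanoi(2) = 2 * 1 + 1 = 3
hanoi(3) = 2 * 3 + 1 = 7
hanoi(4) = 2 * 7 + 1 = 15
hanoi(5) = 2 * 15 + 1 = 31
hanoi(6) = 2 * 31 + 1 = 63
hanoi(7) = 2 * 63 + 1 = 127
hanoi(8) = 2 * 127 + 1 = 255
= 255


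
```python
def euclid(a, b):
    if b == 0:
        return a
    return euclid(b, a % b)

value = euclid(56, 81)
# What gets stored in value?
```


euclid(56, 81)
= euclid(81, 56 % 81) = euclid(81, 56)
= euclid(56, 81 % 56) = euclid(56, 25)
= euclid(25, 56 % 25) = euclid(25, 6)
= euclid(6, 25 % 6) = euclid(6, 1)
= euclid(1, 6 % 1) = euclid(1, 0)
b == 0, return a = 1


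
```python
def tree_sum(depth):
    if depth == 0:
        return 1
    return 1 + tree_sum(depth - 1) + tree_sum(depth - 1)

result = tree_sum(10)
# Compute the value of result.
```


tree_sum(10)
= 1 + tree_sum(9) + tree_sum(9)
= 1 + 2 * tree_sum(9)
tree_sum(k) = 2^(k+1) - 1
tree_sum(0) = 1
tree_sum(1) = 3
tree_sum(2) = 7
tree_sum(3) = 15
tree_sum(4) = 31
tree_sum(10) = 2^11 - 1 = 2047


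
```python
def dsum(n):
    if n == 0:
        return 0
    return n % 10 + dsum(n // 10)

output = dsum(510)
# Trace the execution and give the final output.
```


dsum(510)
= 0 + dsum(51)
= 0 + 1 + dsum(5)
= 0 + 1 + 5 + dsum(0)
= 0 + 1 + 5 + 0
= 6


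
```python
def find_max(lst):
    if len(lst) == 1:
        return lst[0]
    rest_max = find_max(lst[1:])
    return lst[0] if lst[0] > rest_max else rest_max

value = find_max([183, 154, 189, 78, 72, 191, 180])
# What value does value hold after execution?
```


find_max([183, 154, 189, 78, 72, 191, 180])
= compare 183 with find_max([154, 189, 78, 72, 191, 180])
= compare 154 with find_max([189, 78, 72, 191, 180])
= compare 189 with find_max([78, 72, 191, 180])
= compare 78 with find_max([72, 191, 180])
= compare 72 with find_max([191, 180])
= compare 191 with find_max([180])
Base: find_max([180]) = 180
compare 191 with 180: max = 191
compare 72 with 191: max = 191
compare 78 with 191: max = 191
compare 189 with 191: max = 191
compare 154 with 191: max = 191
compare 183 with 191: max = 191
= 191


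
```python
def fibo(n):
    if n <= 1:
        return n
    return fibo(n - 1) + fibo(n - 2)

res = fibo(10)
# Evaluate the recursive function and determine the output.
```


fibo(10)
= fibo(9) + fibo(8)
= (fibo(8) + fibo(7)) + fibo(8)
Computing bottom-up: fibo(0)=0, fibo(1)=1, fibo(2)=1, fibo(3)=2, fibo(4)=3, fibo(5)=5, fibo(6)=8, fibo(7)=13, fibo(8)=21, fibo(9)=34, fibo(10)=55
= 55


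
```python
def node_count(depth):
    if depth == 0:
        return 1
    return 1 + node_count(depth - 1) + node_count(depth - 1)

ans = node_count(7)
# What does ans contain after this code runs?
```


node_count(7)
= 1 + node_count(6) + node_count(6)
= 1 + 2 * node_count(6)
node_count(k) = 2^(k+1) - 1
node_count(0) = 1
node_count(1) = 3
node_count(2) = 7
node_count(3) = 15
node_count(4) = 31
node_count(7) = 2^8 - 1 = 255


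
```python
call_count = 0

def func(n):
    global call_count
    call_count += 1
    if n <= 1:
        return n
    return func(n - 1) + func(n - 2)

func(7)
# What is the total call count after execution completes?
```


func(7) calls func(6) and func(5); each non-base call branches into two more.
Let C(k) = total number of calls made by func(k), including the call to func(k) itself.
Base cases: C(0) = 1, C(1) = 1
Recurrence: C(k) = 1 + C(k-1) + C(k-2)
  C(2) = 1 + C(1) + C(0) = 1 + 1 + 1 = 3
  C(3) = 1 + C(2) + C(1) = 1 + 3 + 1 = 5
  C(4) = 1 + C(3) + C(2) = 1 + 5 + 3 = 9
  C(5) = 1 + C(4) + C(3) = 1 + 9 + 5 = 15
  C(6) = 1 + C(5) + C(4) = 1 + 15 + 9 = 25
  C(7) = 1 + C(6) + C(5) = 1 + 25 + 15 = 41
Total calls = C(7) = 41
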